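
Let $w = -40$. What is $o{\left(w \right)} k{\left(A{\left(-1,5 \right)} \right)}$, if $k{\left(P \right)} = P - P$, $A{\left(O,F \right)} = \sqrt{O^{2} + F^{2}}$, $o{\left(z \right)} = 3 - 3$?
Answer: $0$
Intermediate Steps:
$o{\left(z \right)} = 0$
$A{\left(O,F \right)} = \sqrt{F^{2} + O^{2}}$
$k{\left(P \right)} = 0$
$o{\left(w \right)} k{\left(A{\left(-1,5 \right)} \right)} = 0 \cdot 0 = 0$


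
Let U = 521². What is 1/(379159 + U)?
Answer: 1/650600 ≈ 1.5370e-6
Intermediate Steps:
U = 271441
1/(379159 + U) = 1/(379159 + 271441) = 1/650600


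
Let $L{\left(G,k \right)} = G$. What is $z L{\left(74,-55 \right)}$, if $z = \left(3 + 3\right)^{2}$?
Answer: $2664$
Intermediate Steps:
$z = 36$ ($z = 6^{2} = 36$)
$z L{\left(74,-55 \right)} = 36 \cdot 74 = 2664$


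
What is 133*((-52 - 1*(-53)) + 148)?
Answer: 19817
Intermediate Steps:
133*((-52 - 1*(-53)) + 148) = 133*((-52 + 53) + 148) = 133*(1 + 148) = 133*149 = 19817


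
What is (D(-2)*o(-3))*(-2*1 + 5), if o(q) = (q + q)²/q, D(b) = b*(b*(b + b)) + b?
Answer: 648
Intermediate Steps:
D(b) = b + 2*b³ (D(b) = b*(b*(2*b)) + b = b*(2*b²) + b = 2*b³ + b = b + 2*b³)
o(q) = 4*q (o(q) = (2*q)²/q = (4*q²)/q = 4*q)
(D(-2)*o(-3))*(-2*1 + 5) = ((-2 + 2*(-2)³)*(4*(-3)))*(-2*1 + 5) = ((-2 + 2*(-8))*(-12))*(-2 + 5) = ((-2 - 16)*(-12))*3 = -18*(-12)*3 = 216*3 = 648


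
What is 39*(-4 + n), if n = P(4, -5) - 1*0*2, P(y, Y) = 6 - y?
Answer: -78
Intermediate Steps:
n = 2 (n = (6 - 1*4) - 1*0*2 = (6 - 4) + 0*2 = 2 + 0 = 2)
39*(-4 + n) = 39*(-4 + 2) = 39*(-2) = -78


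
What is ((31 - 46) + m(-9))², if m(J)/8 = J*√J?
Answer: -46431 + 6480*I ≈ -46431.0 + 6480.0*I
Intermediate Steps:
m(J) = 8*J^(3/2) (m(J) = 8*(J*√J) = 8*J^(3/2))
((31 - 46) + m(-9))² = ((31 - 46) + 8*(-9)^(3/2))² = (-15 + 8*(-27*I))² = (-15 - 216*I)²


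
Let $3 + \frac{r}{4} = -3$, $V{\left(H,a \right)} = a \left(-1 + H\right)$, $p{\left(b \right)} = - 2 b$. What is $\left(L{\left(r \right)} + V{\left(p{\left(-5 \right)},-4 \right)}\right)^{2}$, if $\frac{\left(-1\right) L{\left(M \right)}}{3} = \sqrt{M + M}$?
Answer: $864 + 864 i \sqrt{3} \approx 864.0 + 1496.5 i$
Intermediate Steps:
$r = -24$ ($r = -12 + 4 \left(-3\right) = -12 - 12 = -24$)
$L{\left(M \right)} = - 3 \sqrt{2} \sqrt{M}$ ($L{\left(M \right)} = - 3 \sqrt{M + M} = - 3 \sqrt{2 M} = - 3 \sqrt{2} \sqrt{M}$)
$\left(L{\left(r \right)} + V{\left(p{\left(-5 \right)},-4 \right)}\right)^{2} = \left(- 3 \sqrt{2} \sqrt{-24} - 4 \left(-1 - -10\right)\right)^{2} = \left(- 3 \sqrt{2} \cdot 2 i \sqrt{6} - 4 \left(-1 + 10\right)\right)^{2} = \left(- 12 i \sqrt{3} - 36\right)^{2} = \left(-36 - 12 i \sqrt{3}\right)^{2}$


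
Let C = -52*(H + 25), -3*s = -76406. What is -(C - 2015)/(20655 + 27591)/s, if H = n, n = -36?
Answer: 1443/1228761292 ≈ 1.1744e-6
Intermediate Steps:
s = 76406/3 (s = -⅓*(-76406) = 76406/3 ≈ 25469.)
H = -36
C = 572 (C = -52*(-36 + 25) = -52*(-11) = 572)
-(C - 2015)/(20655 + 27591)/s = -(572 - 2015)/(20655 + 27591)/76406/3 = -(-1443/48246)*3/76406 = -(-1443*1/48246)*3/76406 = -(-481)*3/(16082*76406) = -1*(-1443/1228761292) = 1443/1228761292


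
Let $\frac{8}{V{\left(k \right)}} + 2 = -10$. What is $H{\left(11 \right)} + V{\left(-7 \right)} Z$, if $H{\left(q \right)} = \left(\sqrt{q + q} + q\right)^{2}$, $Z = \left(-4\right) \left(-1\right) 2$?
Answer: $\frac{413}{3} + 22 \sqrt{22} \approx 240.86$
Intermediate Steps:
$Z = 8$ ($Z = 4 \cdot 2 = 8$)
$V{\left(k \right)} = - \frac{2}{3}$ ($V{\left(k \right)} = \frac{8}{-2 - 10} = \frac{8}{-12} = 8 \left(- \frac{1}{12}\right) = - \frac{2}{3}$)
$H{\left(q \right)} = \left(q + \sqrt{2} \sqrt{q}\right)^{2}$ ($H{\left(q \right)} = \left(\sqrt{2 q} + q\right)^{2} = \left(\sqrt{2} \sqrt{q} + q\right)^{2} = \left(q + \sqrt{2} \sqrt{q}\right)^{2}$)
$H{\left(11 \right)} + V{\left(-7 \right)} Z = \left(11 + \sqrt{2} \sqrt{11}\right)^{2} - \frac{16}{3} = \left(11 + \sqrt{22}\right)^{2} - \frac{16}{3} = - \frac{16}{3} + \left(11 + \sqrt{22}\right)^{2}$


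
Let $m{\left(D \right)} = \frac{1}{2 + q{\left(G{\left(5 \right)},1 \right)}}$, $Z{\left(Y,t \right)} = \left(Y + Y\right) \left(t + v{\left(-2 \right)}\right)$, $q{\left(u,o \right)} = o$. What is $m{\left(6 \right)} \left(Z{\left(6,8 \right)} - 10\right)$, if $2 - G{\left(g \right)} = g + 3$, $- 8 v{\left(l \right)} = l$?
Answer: $\frac{89}{3} \approx 29.667$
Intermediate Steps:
$v{\left(l \right)} = - \frac{l}{8}$
$G{\left(g \right)} = -1 - g$ ($G{\left(g \right)} = 2 - \left(g + 3\right) = 2 - \left(3 + g\right) = -1 - g$)
$Z{\left(Y,t \right)} = 2 Y \left(\frac{1}{4} + t\right)$ ($Z{\left(Y,t \right)} = \left(Y + Y\right) \left(t - - \frac{1}{4}\right) = 2 Y \left(t + \frac{1}{4}\right) = 2 Y \left(\frac{1}{4} + t\right)$)
$m{\left(D \right)} = \frac{1}{3}$ ($m{\left(D \right)} = \frac{1}{2 + 1} = \frac{1}{3}$)
$m{\left(6 \right)} \left(Z{\left(6,8 \right)} - 10\right) = \frac{\frac{1}{2} \cdot 6 \left(1 + 4 \cdot 8\right) - 10}{3} = \frac{\frac{1}{2} \cdot 6 \left(1 + 32\right) - 10}{3} = \frac{\frac{1}{2} \cdot 6 \cdot 33 - 10}{3} = \frac{99 - 10}{3} = \frac{1}{3} \cdot 89 = \frac{89}{3}$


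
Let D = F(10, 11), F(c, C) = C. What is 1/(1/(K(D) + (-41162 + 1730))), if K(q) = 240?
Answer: -39192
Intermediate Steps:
D = 11
1/(1/(K(D) + (-41162 + 1730))) = 1/(1/(240 + (-41162 + 1730))) = 1/(1/(240 - 39432)) = 1/(1/(-39192)) = 1/(-1/39192) = -39192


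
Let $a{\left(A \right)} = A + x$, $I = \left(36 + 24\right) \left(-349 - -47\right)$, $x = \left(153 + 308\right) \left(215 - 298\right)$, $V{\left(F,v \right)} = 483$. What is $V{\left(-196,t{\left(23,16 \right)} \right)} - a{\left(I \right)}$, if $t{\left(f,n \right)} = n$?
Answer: $56866$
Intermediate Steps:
$x = -38263$ ($x = 461 \left(-83\right) = -38263$)
$I = -18120$ ($I = 60 \left(-349 + \left(-82 + 129\right)\right) = 60 \left(-349 + 47\right) = 60 \left(-302\right) = -18120$)
$a{\left(A \right)} = -38263 + A$ ($a{\left(A \right)} = A - 38263 = -38263 + A$)
$V{\left(-196,t{\left(23,16 \right)} \right)} - a{\left(I \right)} = 483 - \left(-38263 - 18120\right) = 483 - -56383 = 483 + 56383 = 56866$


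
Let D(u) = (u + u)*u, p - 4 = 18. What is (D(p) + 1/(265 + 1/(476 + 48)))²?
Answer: 18068191196592784/19282377321 ≈ 9.3703e+5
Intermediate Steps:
p = 22 (p = 4 + 18 = 22)
D(u) = 2*u² (D(u) = (2*u)*u = 2*u²)
(D(p) + 1/(265 + 1/(476 + 48)))² = (2*22² + 1/(265 + 1/(476 + 48)))² = (2*484 + 1/(265 + 1/524))² = (968 + 1/(265 + 1/524))² = (968 + 1/(138861/524))² = (968 + 524/138861)² = (134417972/138861)² = 18068191196592784/19282377321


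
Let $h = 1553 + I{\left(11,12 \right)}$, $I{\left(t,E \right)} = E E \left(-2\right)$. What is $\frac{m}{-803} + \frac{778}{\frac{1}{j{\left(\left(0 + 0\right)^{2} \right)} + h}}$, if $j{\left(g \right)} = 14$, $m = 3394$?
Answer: $\frac{799031392}{803} \approx 9.9506 \cdot 10^{5}$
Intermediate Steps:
$I{\left(t,E \right)} = - 2 E^{2}$ ($I{\left(t,E \right)} = E^{2} \left(-2\right) = - 2 E^{2}$)
$h = 1265$ ($h = 1553 - 2 \cdot 12^{2} = 1553 - 288 = 1265$)
$\frac{m}{-803} + \frac{778}{\frac{1}{j{\left(\left(0 + 0\right)^{2} \right)} + h}} = \frac{3394}{-803} + \frac{778}{\frac{1}{14 + 1265}} = 3394 \left(- \frac{1}{803}\right) + \frac{778}{\frac{1}{1279}} = - \frac{3394}{803} + 778 \frac{1}{\frac{1}{1279}} = - \frac{3394}{803} + 778 \cdot 1279 = - \frac{3394}{803} + 995062 = \frac{799031392}{803}$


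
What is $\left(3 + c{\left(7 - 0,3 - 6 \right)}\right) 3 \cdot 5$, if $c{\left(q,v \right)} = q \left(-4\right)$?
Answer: $-375$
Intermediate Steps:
$c{\left(q,v \right)} = - 4 q$
$\left(3 + c{\left(7 - 0,3 - 6 \right)}\right) 3 \cdot 5 = \left(3 - 4 \left(7 - 0\right)\right) 3 \cdot 5 = \left(3 - 4 \left(7 + 0\right)\right) 15 = \left(3 - 28\right) 15 = \left(-25\right) 15 = -375$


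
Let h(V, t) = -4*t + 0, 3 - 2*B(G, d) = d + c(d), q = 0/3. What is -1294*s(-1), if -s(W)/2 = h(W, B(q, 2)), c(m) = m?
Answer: 5176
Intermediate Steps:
q = 0 (q = 0*(⅓) = 0)
B(G, d) = 3/2 - d (B(G, d) = 3/2 - (d + d)/2 = 3/2 - d)
h(V, t) = -4*t
s(W) = -4 (s(W) = -(-8)*(3/2 - 1*2) = -(-8)*(3/2 - 2) = -(-8)*(-1)/2 = -2*2 = -4)
-1294*s(-1) = -1294*(-4) = 5176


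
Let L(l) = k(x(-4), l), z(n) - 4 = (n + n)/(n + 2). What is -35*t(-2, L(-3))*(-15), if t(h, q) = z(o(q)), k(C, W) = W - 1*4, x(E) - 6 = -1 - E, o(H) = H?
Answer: 3570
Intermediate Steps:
x(E) = 5 - E (x(E) = 6 + (-1 - E) = 5 - E)
z(n) = 4 + 2*n/(2 + n) (z(n) = 4 + (n + n)/(n + 2) = 4 + (2*n)/(2 + n) = 4 + 2*n/(2 + n))
k(C, W) = -4 + W (k(C, W) = W - 4 = -4 + W)
L(l) = -4 + l
t(h, q) = 2*(4 + 3*q)/(2 + q)
-35*t(-2, L(-3))*(-15) = -70*(4 + 3*(-4 - 3))/(2 + (-4 - 3))*(-15) = -70*(4 + 3*(-7))/(2 - 7)*(-15) = -70*(4 - 21)/(-5)*(-15) = -70*(-1)*(-17)/5*(-15) = -35*34/5*(-15) = -238*(-15) = 3570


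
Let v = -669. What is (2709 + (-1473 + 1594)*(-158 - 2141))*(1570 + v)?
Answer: -248198470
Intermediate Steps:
(2709 + (-1473 + 1594)*(-158 - 2141))*(1570 + v) = (2709 + (-1473 + 1594)*(-158 - 2141))*(1570 - 669) = (2709 + 121*(-2299))*901 = (2709 - 278179)*901 = -275470*901 = -248198470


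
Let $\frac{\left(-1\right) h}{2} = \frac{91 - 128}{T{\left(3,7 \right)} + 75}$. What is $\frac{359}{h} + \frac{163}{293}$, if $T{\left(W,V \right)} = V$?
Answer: $\frac{4318698}{10841} \approx 398.37$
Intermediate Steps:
$h = \frac{37}{41}$ ($h = - 2 \frac{91 - 128}{7 + 75} = - 2 \left(- \frac{37}{82}\right) = - 2 \left(\left(-37\right) \frac{1}{82}\right) = \left(-2\right) \left(- \frac{37}{82}\right) = \frac{37}{41} \approx 0.90244$)
$\frac{359}{h} + \frac{163}{293} = \frac{359}{\frac{37}{41}} + \frac{163}{293} = 359 \cdot \frac{41}{37} + 163 \cdot \frac{1}{293} = \frac{14719}{37} + \frac{163}{293} = \frac{4318698}{10841}$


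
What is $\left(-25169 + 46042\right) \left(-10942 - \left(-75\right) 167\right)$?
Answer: $33041959$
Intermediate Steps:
$\left(-25169 + 46042\right) \left(-10942 - \left(-75\right) 167\right) = 20873 \left(-10942 - -12525\right) = 20873 \left(-10942 + 12525\right) = 20873 \cdot 1583 = 33041959$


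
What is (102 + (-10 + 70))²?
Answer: 26244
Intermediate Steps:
(102 + (-10 + 70))² = (102 + 60)² = 162² = 26244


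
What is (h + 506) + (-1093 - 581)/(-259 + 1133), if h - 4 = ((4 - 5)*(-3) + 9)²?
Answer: 284961/437 ≈ 652.08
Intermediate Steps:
h = 148 (h = 4 + ((4 - 5)*(-3) + 9)² = 4 + (-1*(-3) + 9)² = 4 + (3 + 9)² = 4 + 12² = 4 + 144 = 148)
(h + 506) + (-1093 - 581)/(-259 + 1133) = (148 + 506) + (-1093 - 581)/(-259 + 1133) = 654 - 1674/874 = 654 - 1674*1/874 = 654 - 837/437 = 284961/437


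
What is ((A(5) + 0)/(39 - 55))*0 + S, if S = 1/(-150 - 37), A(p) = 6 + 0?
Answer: -1/187 ≈ -0.0053476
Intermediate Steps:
A(p) = 6
S = -1/187 (S = 1/(-187) = -1/187 ≈ -0.0053476)
((A(5) + 0)/(39 - 55))*0 + S = ((6 + 0)/(39 - 55))*0 - 1/187 = (6/(-16))*0 - 1/187 = (6*(-1/16))*0 - 1/187 = -3/8*0 - 1/187 = 0 - 1/187 = -1/187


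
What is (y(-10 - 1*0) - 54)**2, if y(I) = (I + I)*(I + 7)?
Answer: 36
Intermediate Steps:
y(I) = 2*I*(7 + I) (y(I) = (2*I)*(7 + I) = 2*I*(7 + I))
(y(-10 - 1*0) - 54)**2 = (2*(-10 - 1*0)*(7 + (-10 - 1*0)) - 54)**2 = (2*(-10 + 0)*(7 + (-10 + 0)) - 54)**2 = (2*(-10)*(7 - 10) - 54)**2 = (2*(-10)*(-3) - 54)**2 = (60 - 54)**2 = 6**2 = 36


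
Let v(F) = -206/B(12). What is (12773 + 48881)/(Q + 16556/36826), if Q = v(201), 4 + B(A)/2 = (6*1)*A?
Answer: -77195986936/1333635 ≈ -57884.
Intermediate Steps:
B(A) = -8 + 12*A (B(A) = -8 + 2*((6*1)*A) = -8 + 2*(6*A) = -8 + 12*A)
v(F) = -103/68 (v(F) = -206/(-8 + 12*12) = -206/(-8 + 144) = -206/136 = -206*1/136 = -103/68)
Q = -103/68 ≈ -1.5147
(12773 + 48881)/(Q + 16556/36826) = (12773 + 48881)/(-103/68 + 16556/36826) = 61654/(-103/68 + 16556*(1/36826)) = 61654/(-103/68 + 8278/18413) = 61654/(-1333635/1252084) = 61654*(-1252084/1333635) = -77195986936/1333635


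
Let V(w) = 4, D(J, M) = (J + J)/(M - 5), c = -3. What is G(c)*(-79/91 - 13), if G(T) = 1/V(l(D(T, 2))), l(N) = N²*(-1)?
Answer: -631/182 ≈ -3.4670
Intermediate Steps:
D(J, M) = 2*J/(-5 + M) (D(J, M) = (2*J)/(-5 + M) = 2*J/(-5 + M))
l(N) = -N²
G(T) = ¼ (G(T) = 1/4 = ¼)
G(c)*(-79/91 - 13) = (-79/91 - 13)/4 = (¼)*(-1262/91) = -631/182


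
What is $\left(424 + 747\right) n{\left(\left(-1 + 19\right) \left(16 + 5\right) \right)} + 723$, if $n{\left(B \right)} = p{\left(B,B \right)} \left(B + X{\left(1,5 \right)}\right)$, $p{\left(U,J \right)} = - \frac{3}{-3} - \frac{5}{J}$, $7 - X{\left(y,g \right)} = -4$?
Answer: $\frac{170181881}{378} \approx 4.5022 \cdot 10^{5}$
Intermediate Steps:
$X{\left(y,g \right)} = 11$ ($X{\left(y,g \right)} = 7 - -4 = 7 + 4 = 11$)
$p{\left(U,J \right)} = 1 - \frac{5}{J}$ ($p{\left(U,J \right)} = \left(-3\right) \left(- \frac{1}{3}\right) - \frac{5}{J} = 1 - \frac{5}{J}$)
$n{\left(B \right)} = \frac{\left(-5 + B\right) \left(11 + B\right)}{B}$ ($n{\left(B \right)} = \frac{-5 + B}{B} \left(B + 11\right) = \frac{-5 + B}{B} \left(11 + B\right) = \frac{\left(-5 + B\right) \left(11 + B\right)}{B}$)
$\left(424 + 747\right) n{\left(\left(-1 + 19\right) \left(16 + 5\right) \right)} + 723 = \left(424 + 747\right) \left(6 + \left(-1 + 19\right) \left(16 + 5\right) - \frac{55}{\left(-1 + 19\right) \left(16 + 5\right)}\right) + 723 = 1171 \left(6 + 18 \cdot 21 - \frac{55}{18 \cdot 21}\right) + 723 = 1171 \left(6 + 378 - \frac{55}{378}\right) + 723 = 1171 \cdot \frac{145097}{378} + 723 = \frac{169908587}{378} + 723 = \frac{170181881}{378}$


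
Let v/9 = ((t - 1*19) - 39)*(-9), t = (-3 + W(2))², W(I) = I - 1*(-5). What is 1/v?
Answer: 1/3402 ≈ 0.00029394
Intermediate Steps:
W(I) = 5 + I (W(I) = I + 5 = 5 + I)
t = 16 (t = (-3 + (5 + 2))² = (-3 + 7)² = 4² = 16)
v = 3402 (v = 9*(((16 - 1*19) - 39)*(-9)) = 9*(((16 - 19) - 39)*(-9)) = 9*((-3 - 39)*(-9)) = 9*(-42*(-9)) = 9*378 = 3402)
1/v = 1/3402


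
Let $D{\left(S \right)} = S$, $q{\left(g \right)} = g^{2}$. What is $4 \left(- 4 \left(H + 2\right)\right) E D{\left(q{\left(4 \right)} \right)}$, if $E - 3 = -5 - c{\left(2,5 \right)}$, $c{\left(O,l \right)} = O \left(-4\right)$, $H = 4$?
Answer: $-9216$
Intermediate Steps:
$c{\left(O,l \right)} = - 4 O$
$E = 6$ ($E = 3 - \left(5 - 8\right) = 3 - -3 = 3 + \left(-5 + 8\right) = 3 + 3 = 6$)
$4 \left(- 4 \left(H + 2\right)\right) E D{\left(q{\left(4 \right)} \right)} = 4 \left(- 4 \left(4 + 2\right)\right) 6 \cdot 4^{2} = 4 \left(\left(-4\right) 6\right) 6 \cdot 16 = 4 \left(-24\right) 96 = \left(-96\right) 96 = -9216$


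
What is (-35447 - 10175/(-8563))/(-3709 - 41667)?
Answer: 151761243/194277344 ≈ 0.78116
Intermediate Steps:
(-35447 - 10175/(-8563))/(-3709 - 41667) = (-35447 - 10175*(-1/8563))/(-45376) = (-35447 + 10175/8563)*(-1/45376) = -303522486/8563*(-1/45376) = 151761243/194277344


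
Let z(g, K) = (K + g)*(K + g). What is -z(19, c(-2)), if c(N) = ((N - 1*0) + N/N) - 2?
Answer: -256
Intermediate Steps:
c(N) = -1 + N (c(N) = ((N + 0) + 1) - 2 = (N + 1) - 2 = (1 + N) - 2 = -1 + N)
z(g, K) = (K + g)**2
-z(19, c(-2)) = -((-1 - 2) + 19)**2 = -(-3 + 19)**2 = -1*16**2 = -1*256 = -256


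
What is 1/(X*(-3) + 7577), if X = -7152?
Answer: 1/29033 ≈ 3.4444e-5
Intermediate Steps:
1/(X*(-3) + 7577) = 1/(-7152*(-3) + 7577) = 1/(21456 + 7577) = 1/29033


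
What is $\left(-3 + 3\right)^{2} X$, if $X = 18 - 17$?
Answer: $0$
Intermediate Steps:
$X = 1$
$\left(-3 + 3\right)^{2} X = \left(-3 + 3\right)^{2} \cdot 1 = 0^{2} \cdot 1 = 0 \cdot 1 = 0$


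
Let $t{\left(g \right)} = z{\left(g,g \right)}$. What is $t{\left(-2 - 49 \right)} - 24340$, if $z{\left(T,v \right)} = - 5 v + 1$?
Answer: $-24084$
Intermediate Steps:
$z{\left(T,v \right)} = 1 - 5 v$
$t{\left(g \right)} = 1 - 5 g$
$t{\left(-2 - 49 \right)} - 24340 = \left(1 - 5 \left(-2 - 49\right)\right) - 24340 = \left(1 - -255\right) - 24340 = \left(1 + 255\right) - 24340 = 256 - 24340 = -24084$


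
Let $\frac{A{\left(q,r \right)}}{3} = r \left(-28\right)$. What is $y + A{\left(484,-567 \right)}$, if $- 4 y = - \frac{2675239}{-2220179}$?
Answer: $\frac{422968066409}{8880716} \approx 47628.0$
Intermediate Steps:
$A{\left(q,r \right)} = - 84 r$ ($A{\left(q,r \right)} = 3 r \left(-28\right) = 3 \left(- 28 r\right) = - 84 r$)
$y = - \frac{2675239}{8880716}$ ($y = - \frac{\left(-2675239\right) \frac{1}{-2220179}}{4} = - \frac{\left(-2675239\right) \left(- \frac{1}{2220179}\right)}{4} = \left(- \frac{1}{4}\right) \frac{2675239}{2220179} = - \frac{2675239}{8880716} \approx -0.30124$)
$y + A{\left(484,-567 \right)} = - \frac{2675239}{8880716} - -47628 = - \frac{2675239}{8880716} + 47628 = \frac{422968066409}{8880716}$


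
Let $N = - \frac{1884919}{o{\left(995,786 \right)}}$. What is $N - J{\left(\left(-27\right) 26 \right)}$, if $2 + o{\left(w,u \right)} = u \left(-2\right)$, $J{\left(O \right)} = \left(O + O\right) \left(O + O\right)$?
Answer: $- \frac{3100809065}{1574} \approx -1.97 \cdot 10^{6}$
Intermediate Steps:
$J{\left(O \right)} = 4 O^{2}$ ($J{\left(O \right)} = 2 O 2 O = 4 O^{2}$)
$o{\left(w,u \right)} = -2 - 2 u$ ($o{\left(w,u \right)} = -2 + u \left(-2\right) = -2 - 2 u$)
$N = \frac{1884919}{1574}$ ($N = - \frac{1884919}{-2 - 1572} = - \frac{1884919}{-1574} = \left(-1884919\right) \left(- \frac{1}{1574}\right) = \frac{1884919}{1574} \approx 1197.5$)
$N - J{\left(\left(-27\right) 26 \right)} = \frac{1884919}{1574} - 4 \left(\left(-27\right) 26\right)^{2} = \frac{1884919}{1574} - 4 \left(-702\right)^{2} = \frac{1884919}{1574} - 4 \cdot 492804 = \frac{1884919}{1574} - 1971216 = - \frac{3100809065}{1574}$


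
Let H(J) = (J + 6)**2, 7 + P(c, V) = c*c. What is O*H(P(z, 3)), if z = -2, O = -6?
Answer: -54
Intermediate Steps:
P(c, V) = -7 + c**2 (P(c, V) = -7 + c*c = -7 + c**2)
H(J) = (6 + J)**2
O*H(P(z, 3)) = -6*(6 + (-7 + (-2)**2))**2 = -6*(6 + (-7 + 4))**2 = -6*(6 - 3)**2 = -6*3**2 = -6*9 = -54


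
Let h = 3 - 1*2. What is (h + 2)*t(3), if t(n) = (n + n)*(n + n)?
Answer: 108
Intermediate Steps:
t(n) = 4*n² (t(n) = (2*n)*(2*n) = 4*n²)
h = 1 (h = 3 - 2 = 1)
(h + 2)*t(3) = (1 + 2)*(4*3²) = 3*(4*9) = 3*36 = 108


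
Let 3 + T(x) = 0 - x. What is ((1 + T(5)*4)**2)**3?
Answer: 887503681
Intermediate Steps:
T(x) = -3 - x (T(x) = -3 + (0 - x) = -3 - x)
((1 + T(5)*4)**2)**3 = ((1 + (-3 - 1*5)*4)**2)**3 = ((1 + (-3 - 5)*4)**2)**3 = ((1 - 8*4)**2)**3 = ((1 - 32)**2)**3 = ((-31)**2)**3 = 961**3 = 887503681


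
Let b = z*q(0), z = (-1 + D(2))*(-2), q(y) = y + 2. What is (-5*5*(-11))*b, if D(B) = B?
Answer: -1100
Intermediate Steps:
q(y) = 2 + y
z = -2 (z = (-1 + 2)*(-2) = 1*(-2) = -2)
b = -4 (b = -2*(2 + 0) = -2*2 = -4)
(-5*5*(-11))*b = (-5*5*(-11))*(-4) = -25*(-11)*(-4) = 275*(-4) = -1100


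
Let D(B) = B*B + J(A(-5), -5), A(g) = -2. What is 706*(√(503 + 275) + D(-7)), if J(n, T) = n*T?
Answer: 41654 + 706*√778 ≈ 61346.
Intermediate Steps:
J(n, T) = T*n
D(B) = 10 + B² (D(B) = B*B - 5*(-2) = B² + 10 = 10 + B²)
706*(√(503 + 275) + D(-7)) = 706*(√(503 + 275) + (10 + (-7)²)) = 706*(√778 + (10 + 49)) = 706*(√778 + 59) = 706*(59 + √778) = 41654 + 706*√778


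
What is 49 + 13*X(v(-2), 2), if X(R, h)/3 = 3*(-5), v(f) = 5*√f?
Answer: -536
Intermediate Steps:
X(R, h) = -45 (X(R, h) = 3*(3*(-5)) = 3*(-15) = -45)
49 + 13*X(v(-2), 2) = 49 + 13*(-45) = 49 - 585 = -536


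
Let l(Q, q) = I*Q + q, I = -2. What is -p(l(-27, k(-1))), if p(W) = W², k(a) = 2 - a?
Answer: -3249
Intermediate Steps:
l(Q, q) = q - 2*Q (l(Q, q) = -2*Q + q = q - 2*Q)
-p(l(-27, k(-1))) = -((2 - 1*(-1)) - 2*(-27))² = -((2 + 1) + 54)² = -(3 + 54)² = -1*57² = -1*3249 = -3249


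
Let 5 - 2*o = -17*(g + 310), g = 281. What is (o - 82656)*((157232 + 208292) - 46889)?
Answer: -24735635050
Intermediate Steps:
o = 5026 (o = 5/2 - (-17)*(281 + 310)/2 = 5/2 - (-17)*591/2 = 5/2 - 1/2*(-10047) = 5/2 + 10047/2 = 5026)
(o - 82656)*((157232 + 208292) - 46889) = (5026 - 82656)*((157232 + 208292) - 46889) = -77630*(365524 - 46889) = -77630*318635 = -24735635050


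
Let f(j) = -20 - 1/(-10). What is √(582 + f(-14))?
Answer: √56210/10 ≈ 23.709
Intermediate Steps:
f(j) = -199/10 (f(j) = -20 - 1*(-⅒) = -20 + ⅒ = -199/10)
√(582 + f(-14)) = √(582 - 199/10) = √(5621/10) = √56210/10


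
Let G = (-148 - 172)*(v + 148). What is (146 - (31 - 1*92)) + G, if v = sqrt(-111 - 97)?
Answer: -47153 - 1280*I*sqrt(13) ≈ -47153.0 - 4615.1*I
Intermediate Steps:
v = 4*I*sqrt(13) (v = sqrt(-208) = 4*I*sqrt(13) ≈ 14.422*I)
G = -47360 - 1280*I*sqrt(13) (G = (-148 - 172)*(4*I*sqrt(13) + 148) = -320*(148 + 4*I*sqrt(13)) = -47360 - 1280*I*sqrt(13) ≈ -47360.0 - 4615.1*I)
(146 - (31 - 1*92)) + G = (146 - (31 - 1*92)) + (-47360 - 1280*I*sqrt(13)) = (146 - (31 - 92)) + (-47360 - 1280*I*sqrt(13)) = (146 - 1*(-61)) + (-47360 - 1280*I*sqrt(13)) = (146 + 61) + (-47360 - 1280*I*sqrt(13)) = 207 + (-47360 - 1280*I*sqrt(13)) = -47153 - 1280*I*sqrt(13)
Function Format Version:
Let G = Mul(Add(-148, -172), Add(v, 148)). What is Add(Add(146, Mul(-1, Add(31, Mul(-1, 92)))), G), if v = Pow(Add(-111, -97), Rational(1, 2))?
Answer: Add(-47153, Mul(-1280, I, Pow(13, Rational(1, 2)))) ≈ Add(-47153., Mul(-4615.1, I))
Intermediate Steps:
v = Mul(4, I, Pow(13, Rational(1, 2))) (v = Pow(-208, Rational(1, 2)) = Mul(4, I, Pow(13, Rational(1, 2))) ≈ Mul(14.422, I))
G = Add(-47360, Mul(-1280, I, Pow(13, Rational(1, 2)))) (G = Mul(Add(-148, -172), Add(Mul(4, I, Pow(13, Rational(1, 2))), 148)) = Mul(-320, Add(148, Mul(4, I, Pow(13, Rational(1, 2))))) = Add(-47360, Mul(-1280, I, Pow(13, Rational(1, 2)))) ≈ Add(-47360., Mul(-4615.1, I)))
Add(Add(146, Mul(-1, Add(31, Mul(-1, 92)))), G) = Add(Add(146, Mul(-1, Add(31, Mul(-1, 92)))), Add(-47360, Mul(-1280, I, Pow(13, Rational(1, 2))))) = Add(Add(146, Mul(-1, Add(31, -92))), Add(-47360, Mul(-1280, I, Pow(13, Rational(1, 2))))) = Add(Add(146, Mul(-1, -61)), Add(-47360, Mul(-1280, I, Pow(13, Rational(1, 2))))) = Add(Add(146, 61), Add(-47360, Mul(-1280, I, Pow(13, Rational(1, 2))))) = Add(207, Add(-47360, Mul(-1280, I, Pow(13, Rational(1, 2))))) = Add(-47153, Mul(-1280, I, Pow(13, Rational(1, 2))))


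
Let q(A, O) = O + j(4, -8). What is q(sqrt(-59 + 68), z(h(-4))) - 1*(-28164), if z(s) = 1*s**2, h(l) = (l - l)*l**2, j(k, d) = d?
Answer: 28156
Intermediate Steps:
h(l) = 0 (h(l) = 0*l**2 = 0)
z(s) = s**2
q(A, O) = -8 + O (q(A, O) = O - 8 = -8 + O)
q(sqrt(-59 + 68), z(h(-4))) - 1*(-28164) = (-8 + 0**2) - 1*(-28164) = (-8 + 0) + 28164 = -8 + 28164 = 28156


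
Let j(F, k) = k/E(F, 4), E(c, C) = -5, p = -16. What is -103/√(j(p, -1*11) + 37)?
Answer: -103*√5/14 ≈ -16.451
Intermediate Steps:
j(F, k) = -k/5 (j(F, k) = k/(-5) = k*(-⅕) = -k/5)
-103/√(j(p, -1*11) + 37) = -103/√(-(-1)*11/5 + 37) = -103/√(-⅕*(-11) + 37) = -103/√(11/5 + 37) = -103*√5/14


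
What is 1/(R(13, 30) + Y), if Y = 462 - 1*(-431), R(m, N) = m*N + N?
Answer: 1/1313 ≈ 0.00076161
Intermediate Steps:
R(m, N) = N + N*m (R(m, N) = N*m + N = N + N*m)
Y = 893 (Y = 462 + 431 = 893)
1/(R(13, 30) + Y) = 1/(30*(1 + 13) + 893) = 1/(30*14 + 893) = 1/(420 + 893) = 1/1313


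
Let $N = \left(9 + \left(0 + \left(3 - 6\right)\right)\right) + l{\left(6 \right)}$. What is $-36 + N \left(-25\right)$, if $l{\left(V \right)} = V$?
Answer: $-336$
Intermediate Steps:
$N = 12$ ($N = \left(9 + \left(0 + \left(3 - 6\right)\right)\right) + 6 = \left(9 + \left(0 - 3\right)\right) + 6 = \left(9 - 3\right) + 6 = 6 + 6 = 12$)
$-36 + N \left(-25\right) = -36 + 12 \left(-25\right) = -36 - 300 = -336$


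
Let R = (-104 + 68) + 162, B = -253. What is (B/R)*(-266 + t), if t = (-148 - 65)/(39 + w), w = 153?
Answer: 4325035/8064 ≈ 536.34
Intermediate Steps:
t = -71/64 (t = (-148 - 65)/(39 + 153) = -213/192 = -213*1/192 = -71/64 ≈ -1.1094)
R = 126 (R = -36 + 162 = 126)
(B/R)*(-266 + t) = (-253/126)*(-266 - 71/64) = -253*1/126*(-17095/64) = -253/126*(-17095/64) = 4325035/8064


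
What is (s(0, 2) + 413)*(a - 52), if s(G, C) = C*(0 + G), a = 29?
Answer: -9499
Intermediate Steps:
s(G, C) = C*G
(s(0, 2) + 413)*(a - 52) = (2*0 + 413)*(29 - 52) = (0 + 413)*(-23) = 413*(-23) = -9499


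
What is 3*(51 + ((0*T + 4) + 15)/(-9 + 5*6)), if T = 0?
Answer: 1090/7 ≈ 155.71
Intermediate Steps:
3*(51 + ((0*T + 4) + 15)/(-9 + 5*6)) = 3*(51 + ((0*0 + 4) + 15)/(-9 + 5*6)) = 3*(51 + ((0 + 4) + 15)/(-9 + 30)) = 3*(51 + (4 + 15)/21) = 3*(51 + 19*(1/21)) = 3*(51 + 19/21) = 3*(1090/21) = 1090/7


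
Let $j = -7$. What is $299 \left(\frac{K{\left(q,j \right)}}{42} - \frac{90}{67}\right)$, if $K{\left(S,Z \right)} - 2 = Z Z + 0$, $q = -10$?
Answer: $- \frac{36179}{938} \approx -38.57$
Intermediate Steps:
$K{\left(S,Z \right)} = 2 + Z^{2}$ ($K{\left(S,Z \right)} = 2 + \left(Z Z + 0\right) = 2 + \left(Z^{2} + 0\right) = 2 + Z^{2}$)
$299 \left(\frac{K{\left(q,j \right)}}{42} - \frac{90}{67}\right) = 299 \left(\frac{2 + \left(-7\right)^{2}}{42} - \frac{90}{67}\right) = 299 \left(\left(2 + 49\right) \frac{1}{42} - \frac{90}{67}\right) = 299 \left(51 \cdot \frac{1}{42} - \frac{90}{67}\right) = 299 \left(\frac{17}{14} - \frac{90}{67}\right) = 299 \left(- \frac{121}{938}\right) = - \frac{36179}{938}$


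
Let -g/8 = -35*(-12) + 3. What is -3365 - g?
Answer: 19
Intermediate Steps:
g = -3384 (g = -8*(-35*(-12) + 3) = -8*(420 + 3) = -8*423 = -3384)
-3365 - g = -3365 - 1*(-3384) = -3365 + 3384 = 19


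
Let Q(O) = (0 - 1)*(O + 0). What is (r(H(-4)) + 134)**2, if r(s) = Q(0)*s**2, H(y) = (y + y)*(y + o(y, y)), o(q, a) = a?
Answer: 17956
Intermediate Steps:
H(y) = 4*y**2 (H(y) = (y + y)*(y + y) = (2*y)*(2*y) = 4*y**2)
Q(O) = -O
r(s) = 0 (r(s) = (-1*0)*s**2 = 0*s**2 = 0)
(r(H(-4)) + 134)**2 = (0 + 134)**2 = 134**2 = 17956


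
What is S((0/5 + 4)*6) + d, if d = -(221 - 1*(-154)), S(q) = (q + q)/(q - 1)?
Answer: -8577/23 ≈ -372.91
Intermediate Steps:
S(q) = 2*q/(-1 + q) (S(q) = (2*q)/(-1 + q) = 2*q/(-1 + q))
d = -375 (d = -(221 + 154) = -1*375 = -375)
S((0/5 + 4)*6) + d = 2*((0/5 + 4)*6)/(-1 + (0/5 + 4)*6) - 375 = 2*((0*(⅕) + 4)*6)/(-1 + (0*(⅕) + 4)*6) - 375 = 2*((0 + 4)*6)/(-1 + (0 + 4)*6) - 375 = 2*(4*6)/(-1 + 4*6) - 375 = 2*24/(-1 + 24) - 375 = 2*24/23 - 375 = 2*24*(1/23) - 375 = 48/23 - 375 = -8577/23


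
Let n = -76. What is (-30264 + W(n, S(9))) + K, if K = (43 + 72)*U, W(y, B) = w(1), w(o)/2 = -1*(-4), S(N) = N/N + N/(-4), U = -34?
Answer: -34166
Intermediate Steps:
S(N) = 1 - N/4 (S(N) = 1 + N*(-1/4) = 1 - N/4)
w(o) = 8 (w(o) = 2*(-1*(-4)) = 2*4 = 8)
W(y, B) = 8
K = -3910 (K = (43 + 72)*(-34) = 115*(-34) = -3910)
(-30264 + W(n, S(9))) + K = (-30264 + 8) - 3910 = -30256 - 3910 = -34166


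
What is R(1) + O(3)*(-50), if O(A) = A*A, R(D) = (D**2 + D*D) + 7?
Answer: -441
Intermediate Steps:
R(D) = 7 + 2*D**2 (R(D) = (D**2 + D**2) + 7 = 2*D**2 + 7 = 7 + 2*D**2)
O(A) = A**2
R(1) + O(3)*(-50) = (7 + 2*1**2) + 3**2*(-50) = (7 + 2*1) + 9*(-50) = (7 + 2) - 450 = 9 - 450 = -441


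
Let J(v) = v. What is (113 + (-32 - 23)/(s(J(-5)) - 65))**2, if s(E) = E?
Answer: 2537649/196 ≈ 12947.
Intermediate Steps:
(113 + (-32 - 23)/(s(J(-5)) - 65))**2 = (113 + (-32 - 23)/(-5 - 65))**2 = (113 - 55/(-70))**2 = (113 - 55*(-1/70))**2 = (113 + 11/14)**2 = (1593/14)**2 = 2537649/196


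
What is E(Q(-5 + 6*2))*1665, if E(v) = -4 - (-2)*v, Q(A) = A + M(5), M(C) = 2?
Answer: 23310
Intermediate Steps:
Q(A) = 2 + A (Q(A) = A + 2 = 2 + A)
E(v) = -4 + 2*v
E(Q(-5 + 6*2))*1665 = (-4 + 2*(2 + (-5 + 6*2)))*1665 = (-4 + 2*(2 + (-5 + 12)))*1665 = (-4 + 2*(2 + 7))*1665 = (-4 + 2*9)*1665 = (-4 + 18)*1665 = 14*1665 = 23310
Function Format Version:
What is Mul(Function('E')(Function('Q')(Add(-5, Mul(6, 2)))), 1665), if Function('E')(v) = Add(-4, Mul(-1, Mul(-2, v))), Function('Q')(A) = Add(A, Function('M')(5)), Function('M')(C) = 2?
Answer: 23310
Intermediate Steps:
Function('Q')(A) = Add(2, A) (Function('Q')(A) = Add(A, 2) = Add(2, A))
Function('E')(v) = Add(-4, Mul(2, v))
Mul(Function('E')(Function('Q')(Add(-5, Mul(6, 2)))), 1665) = Mul(Add(-4, Mul(2, Add(2, Add(-5, Mul(6, 2))))), 1665) = Mul(Add(-4, Mul(2, Add(2, Add(-5, 12)))), 1665) = Mul(Add(-4, Mul(2, Add(2, 7))), 1665) = Mul(Add(-4, Mul(2, 9)), 1665) = Mul(Add(-4, 18), 1665) = Mul(14, 1665) = 23310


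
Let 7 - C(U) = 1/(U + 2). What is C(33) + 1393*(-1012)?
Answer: -49339816/35 ≈ -1.4097e+6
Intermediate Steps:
C(U) = 7 - 1/(2 + U) (C(U) = 7 - 1/(U + 2) = 7 - 1/(2 + U))
C(33) + 1393*(-1012) = (13 + 7*33)/(2 + 33) + 1393*(-1012) = (13 + 231)/35 - 1409716 = (1/35)*244 - 1409716 = 244/35 - 1409716 = -49339816/35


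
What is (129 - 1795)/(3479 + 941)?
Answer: -49/130 ≈ -0.37692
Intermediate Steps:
(129 - 1795)/(3479 + 941) = -1666/4420 = -1666*1/4420 = -49/130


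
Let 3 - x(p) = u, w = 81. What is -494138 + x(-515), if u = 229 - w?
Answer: -494283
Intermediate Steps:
u = 148 (u = 229 - 1*81 = 229 - 81 = 148)
x(p) = -145 (x(p) = 3 - 1*148 = 3 - 148 = -145)
-494138 + x(-515) = -494138 - 145 = -494283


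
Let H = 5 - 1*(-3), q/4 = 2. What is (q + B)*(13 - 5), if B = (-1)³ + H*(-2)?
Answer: -72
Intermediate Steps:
q = 8 (q = 4*2 = 8)
H = 8 (H = 5 + 3 = 8)
B = -17 (B = (-1)³ + 8*(-2) = -1 - 16 = -17)
(q + B)*(13 - 5) = (8 - 17)*(13 - 5) = -9*8 = -72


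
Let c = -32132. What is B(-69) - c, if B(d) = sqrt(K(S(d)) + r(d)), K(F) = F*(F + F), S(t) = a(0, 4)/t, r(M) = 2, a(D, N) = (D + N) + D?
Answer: 32132 + sqrt(9554)/69 ≈ 32133.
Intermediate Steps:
a(D, N) = N + 2*D
S(t) = 4/t (S(t) = (4 + 2*0)/t = (4 + 0)/t = 4/t)
K(F) = 2*F**2 (K(F) = F*(2*F) = 2*F**2)
B(d) = sqrt(2 + 32/d**2) (B(d) = sqrt(2*(4/d)**2 + 2) = sqrt(2*(16/d**2) + 2) = sqrt(32/d**2 + 2) = sqrt(2 + 32/d**2))
B(-69) - c = sqrt(2 + 32/(-69)**2) - 1*(-32132) = sqrt(2 + 32*(1/4761)) + 32132 = sqrt(2 + 32/4761) + 32132 = sqrt(9554/4761) + 32132 = sqrt(9554)/69 + 32132 = 32132 + sqrt(9554)/69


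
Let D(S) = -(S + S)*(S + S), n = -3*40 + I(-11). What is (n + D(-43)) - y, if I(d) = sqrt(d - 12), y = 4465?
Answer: -11981 + I*sqrt(23) ≈ -11981.0 + 4.7958*I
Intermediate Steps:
I(d) = sqrt(-12 + d)
n = -120 + I*sqrt(23) (n = -3*40 + sqrt(-12 - 11) = -120 + sqrt(-23) = -120 + I*sqrt(23) ≈ -120.0 + 4.7958*I)
D(S) = -4*S**2 (D(S) = -2*S*2*S = -4*S**2)
(n + D(-43)) - y = ((-120 + I*sqrt(23)) - 4*(-43)**2) - 1*4465 = ((-120 + I*sqrt(23)) - 4*1849) - 4465 = ((-120 + I*sqrt(23)) - 7396) - 4465 = (-7516 + I*sqrt(23)) - 4465 = -11981 + I*sqrt(23)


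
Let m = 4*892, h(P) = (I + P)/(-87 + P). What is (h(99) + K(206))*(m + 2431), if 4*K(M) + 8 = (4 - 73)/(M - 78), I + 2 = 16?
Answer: 67098815/1536 ≈ 43684.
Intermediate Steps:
I = 14 (I = -2 + 16 = 14)
h(P) = (14 + P)/(-87 + P)
K(M) = -2 - 69/(4*(-78 + M)) (K(M) = -2 + ((4 - 73)/(M - 78))/4 = -2 + (-69/(-78 + M))/4 = -2 - 69/(4*(-78 + M)))
m = 3568
(h(99) + K(206))*(m + 2431) = ((14 + 99)/(-87 + 99) + (555 - 8*206)/(4*(-78 + 206)))*(3568 + 2431) = (113/12 + (¼)*(555 - 1648)/128)*5999 = ((1/12)*113 + (¼)*(1/128)*(-1093))*5999 = (113/12 - 1093/512)*5999 = (11185/1536)*5999 = 67098815/1536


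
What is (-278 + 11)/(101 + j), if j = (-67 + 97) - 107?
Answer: -89/8 ≈ -11.125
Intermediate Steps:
j = -77 (j = 30 - 107 = -77)
(-278 + 11)/(101 + j) = (-278 + 11)/(101 - 77) = -267/24 = -267*1/24 = -89/8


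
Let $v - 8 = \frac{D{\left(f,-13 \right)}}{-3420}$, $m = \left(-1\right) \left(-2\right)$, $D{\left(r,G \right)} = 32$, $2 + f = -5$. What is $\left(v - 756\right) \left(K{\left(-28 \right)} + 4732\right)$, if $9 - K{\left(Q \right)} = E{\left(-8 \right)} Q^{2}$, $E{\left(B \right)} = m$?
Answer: $- \frac{106804516}{45} \approx -2.3734 \cdot 10^{6}$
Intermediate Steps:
$f = -7$ ($f = -2 - 5 = -7$)
$m = 2$
$E{\left(B \right)} = 2$
$K{\left(Q \right)} = 9 - 2 Q^{2}$
$v = \frac{6832}{855}$ ($v = 8 + \frac{32}{-3420} = 8 + 32 \left(- \frac{1}{3420}\right) = 8 - \frac{8}{855} = \frac{6832}{855} \approx 7.9906$)
$\left(v - 756\right) \left(K{\left(-28 \right)} + 4732\right) = \left(\frac{6832}{855} - 756\right) \left(\left(9 - 2 \left(-28\right)^{2}\right) + 4732\right) = - \frac{639548 \left(\left(9 - 1568\right) + 4732\right)}{855} = - \frac{639548 \left(-1559 + 4732\right)}{855} = \left(- \frac{639548}{855}\right) 3173 = - \frac{106804516}{45}$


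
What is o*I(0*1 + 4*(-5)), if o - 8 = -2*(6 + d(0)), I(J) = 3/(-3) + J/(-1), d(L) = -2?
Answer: 0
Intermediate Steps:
I(J) = -1 - J (I(J) = 3*(-⅓) + J*(-1) = -1 - J)
o = 0 (o = 8 - 2*(6 - 2) = 8 - 2*4 = 8 - 8 = 0)
o*I(0*1 + 4*(-5)) = 0*(-1 - (0*1 + 4*(-5))) = 0*(-1 - (0 - 20)) = 0*(-1 - 1*(-20)) = 0*(-1 + 20) = 0*19 = 0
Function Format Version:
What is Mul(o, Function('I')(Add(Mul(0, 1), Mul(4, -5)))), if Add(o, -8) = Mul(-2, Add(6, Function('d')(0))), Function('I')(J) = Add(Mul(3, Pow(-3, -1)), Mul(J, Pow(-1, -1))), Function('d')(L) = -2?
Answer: 0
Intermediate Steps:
Function('I')(J) = Add(-1, Mul(-1, J)) (Function('I')(J) = Add(Mul(3, Rational(-1, 3)), Mul(J, -1)) = Add(-1, Mul(-1, J)))
o = 0 (o = Add(8, Mul(-2, Add(6, -2))) = Add(8, Mul(-2, 4)) = Add(8, -8) = 0)
Mul(o, Function('I')(Add(Mul(0, 1), Mul(4, -5)))) = Mul(0, Add(-1, Mul(-1, Add(Mul(0, 1), Mul(4, -5))))) = Mul(0, Add(-1, Mul(-1, Add(0, -20)))) = Mul(0, Add(-1, Mul(-1, -20))) = Mul(0, Add(-1, 20)) = Mul(0, 19) = 0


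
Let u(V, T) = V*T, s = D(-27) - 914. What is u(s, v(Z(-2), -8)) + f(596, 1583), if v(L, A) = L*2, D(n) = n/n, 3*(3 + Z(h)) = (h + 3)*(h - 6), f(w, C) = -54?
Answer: 30880/3 ≈ 10293.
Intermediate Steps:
Z(h) = -3 + (-6 + h)*(3 + h)/3 (Z(h) = -3 + ((h + 3)*(h - 6))/3 = -3 + ((3 + h)*(-6 + h))/3 = -3 + ((-6 + h)*(3 + h))/3 = -3 + (-6 + h)*(3 + h)/3)
D(n) = 1
v(L, A) = 2*L
s = -913 (s = 1 - 914 = -913)
u(V, T) = T*V
u(s, v(Z(-2), -8)) + f(596, 1583) = (2*(-9 - 1*(-2) + (⅓)*(-2)²))*(-913) - 54 = (2*(-9 + 2 + (⅓)*4))*(-913) - 54 = (2*(-9 + 2 + 4/3))*(-913) - 54 = (2*(-17/3))*(-913) - 54 = -34/3*(-913) - 54 = 31042/3 - 54 = 30880/3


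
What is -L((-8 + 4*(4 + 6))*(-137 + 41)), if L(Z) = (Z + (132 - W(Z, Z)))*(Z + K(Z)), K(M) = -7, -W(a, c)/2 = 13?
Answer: -8972206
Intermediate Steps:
W(a, c) = -26 (W(a, c) = -2*13 = -26)
L(Z) = (-7 + Z)*(158 + Z) (L(Z) = (Z + (132 - 1*(-26)))*(Z - 7) = (Z + (132 + 26))*(-7 + Z) = (Z + 158)*(-7 + Z) = (158 + Z)*(-7 + Z) = (-7 + Z)*(158 + Z))
-L((-8 + 4*(4 + 6))*(-137 + 41)) = -(-1106 + ((-8 + 4*(4 + 6))*(-137 + 41))**2 + 151*((-8 + 4*(4 + 6))*(-137 + 41))) = -(-1106 + ((-8 + 4*10)*(-96))**2 + 151*((-8 + 4*10)*(-96))) = -(-1106 + ((-8 + 40)*(-96))**2 + 151*((-8 + 40)*(-96))) = -(-1106 + (32*(-96))**2 + 151*(32*(-96))) = -(-1106 + (-3072)**2 + 151*(-3072)) = -(-1106 + 9437184 - 463872) = -1*8972206 = -8972206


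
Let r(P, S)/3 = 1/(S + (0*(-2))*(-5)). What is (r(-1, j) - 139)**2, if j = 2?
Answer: 75625/4 ≈ 18906.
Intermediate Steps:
r(P, S) = 3/S (r(P, S) = 3/(S + (0*(-2))*(-5)) = 3/(S + 0*(-5)) = 3/(S + 0) = 3/S)
(r(-1, j) - 139)**2 = (3/2 - 139)**2 = (-275/2)**2 = 75625/4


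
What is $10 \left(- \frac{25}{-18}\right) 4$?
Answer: $\frac{500}{9} \approx 55.556$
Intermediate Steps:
$10 \left(- \frac{25}{-18}\right) 4 = 10 \left(\left(-25\right) \left(- \frac{1}{18}\right)\right) 4 = 10 \cdot \frac{25}{18} \cdot 4 = \frac{125}{9} \cdot 4 = \frac{500}{9}$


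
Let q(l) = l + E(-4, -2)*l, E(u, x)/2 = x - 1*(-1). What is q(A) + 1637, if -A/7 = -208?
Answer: 181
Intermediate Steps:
A = 1456 (A = -7*(-208) = 1456)
E(u, x) = 2 + 2*x (E(u, x) = 2*(x - 1*(-1)) = 2*(x + 1) = 2*(1 + x) = 2 + 2*x)
q(l) = -l (q(l) = l + (2 + 2*(-2))*l = l + (2 - 4)*l = l - 2*l = -l)
q(A) + 1637 = -1*1456 + 1637 = -1456 + 1637 = 181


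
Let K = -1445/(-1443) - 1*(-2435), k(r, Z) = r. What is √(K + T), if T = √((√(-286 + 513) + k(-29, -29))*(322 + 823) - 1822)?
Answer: √(5072361450 + 2082249*I*√(35027 - 1145*√227))/1443 ≈ 49.374 + 1.3502*I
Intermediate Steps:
K = 3515150/1443 (K = -1445*(-1/1443) + 2435 = 1445/1443 + 2435 = 3515150/1443 ≈ 2436.0)
T = √(-35027 + 1145*√227) (T = √((√(-286 + 513) - 29)*(322 + 823) - 1822) = √((√227 - 29)*1145 - 1822) = √((-29 + √227)*1145 - 1822) = √((-33205 + 1145*√227) - 1822) = √(-35027 + 1145*√227) ≈ 133.33*I)
√(K + T) = √(3515150/1443 + √(-35027 + 1145*√227))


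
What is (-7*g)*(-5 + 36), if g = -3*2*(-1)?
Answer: -1302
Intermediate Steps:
g = 6 (g = -6*(-1) = 6)
(-7*g)*(-5 + 36) = (-7*6)*(-5 + 36) = -42*31 = -1302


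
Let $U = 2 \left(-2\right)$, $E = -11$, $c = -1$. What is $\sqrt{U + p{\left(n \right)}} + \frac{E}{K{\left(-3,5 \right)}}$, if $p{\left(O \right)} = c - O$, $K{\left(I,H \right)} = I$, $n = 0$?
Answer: $\frac{11}{3} + i \sqrt{5} \approx 3.6667 + 2.2361 i$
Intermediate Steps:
$p{\left(O \right)} = -1 - O$
$U = -4$
$\sqrt{U + p{\left(n \right)}} + \frac{E}{K{\left(-3,5 \right)}} = \sqrt{-4 - 1} + \frac{1}{-3} \left(-11\right) = \sqrt{-4 + \left(-1 + 0\right)} - - \frac{11}{3} = \sqrt{-4 - 1} + \frac{11}{3} = \sqrt{-5} + \frac{11}{3} = i \sqrt{5} + \frac{11}{3} = \frac{11}{3} + i \sqrt{5}$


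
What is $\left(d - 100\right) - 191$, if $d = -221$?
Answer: $-512$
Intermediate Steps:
$\left(d - 100\right) - 191 = \left(-221 - 100\right) - 191 = -321 - 191 = -512$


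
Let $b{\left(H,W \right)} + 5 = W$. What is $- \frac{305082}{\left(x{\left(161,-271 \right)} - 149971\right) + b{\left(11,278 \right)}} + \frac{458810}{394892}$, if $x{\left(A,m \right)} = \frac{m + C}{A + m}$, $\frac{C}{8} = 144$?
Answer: $\frac{10403858034625}{3251473793806} \approx 3.1997$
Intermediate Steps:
$C = 1152$ ($C = 8 \cdot 144 = 1152$)
$b{\left(H,W \right)} = -5 + W$
$x{\left(A,m \right)} = \frac{1152 + m}{A + m}$ ($x{\left(A,m \right)} = \frac{m + 1152}{A + m} = \frac{1152 + m}{A + m}$)
$- \frac{305082}{\left(x{\left(161,-271 \right)} - 149971\right) + b{\left(11,278 \right)}} + \frac{458810}{394892} = - \frac{305082}{\left(\frac{1152 - 271}{161 - 271} - 149971\right) + \left(-5 + 278\right)} + \frac{458810}{394892} = - \frac{305082}{\left(\frac{1}{-110} \cdot 881 - 149971\right) + 273} + 458810 \cdot \frac{1}{394892} = - \frac{305082}{\left(\left(- \frac{1}{110}\right) 881 - 149971\right) + 273} + \frac{229405}{197446} = - \frac{305082}{\left(- \frac{881}{110} - 149971\right) + 273} + \frac{229405}{197446} = - \frac{305082}{- \frac{16497691}{110} + 273} + \frac{229405}{197446} = - \frac{305082}{- \frac{16467661}{110}} + \frac{229405}{197446} = \left(-305082\right) \left(- \frac{110}{16467661}\right) + \frac{229405}{197446} = \frac{33559020}{16467661} + \frac{229405}{197446} = \frac{10403858034625}{3251473793806}$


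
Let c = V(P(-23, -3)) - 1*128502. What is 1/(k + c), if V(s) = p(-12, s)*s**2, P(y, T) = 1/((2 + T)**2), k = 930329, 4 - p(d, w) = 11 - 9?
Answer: 1/801829 ≈ 1.2471e-6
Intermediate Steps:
p(d, w) = 2 (p(d, w) = 4 - (11 - 9) = 4 - 1*2 = 4 - 2 = 2)
P(y, T) = (2 + T)**(-2)
V(s) = 2*s**2
c = -128500 (c = 2*((2 - 3)**(-2))**2 - 1*128502 = 2*((-1)**(-2))**2 - 128502 = 2*1**2 - 128502 = 2*1 - 128502 = 2 - 128502 = -128500)
1/(k + c) = 1/(930329 - 128500) = 1/801829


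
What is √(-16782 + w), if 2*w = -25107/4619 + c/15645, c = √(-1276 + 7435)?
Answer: √(-15792415352465850 + 30069690*√6159)/969990 ≈ 129.56*I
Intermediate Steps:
c = √6159 ≈ 78.479
w = -25107/9238 + √6159/31290 (w = (-25107/4619 + √6159/15645)/2 = -25107/9238 + √6159/31290 ≈ -2.7153)
√(-16782 + w) = √(-16782 + (-25107/9238 + √6159/31290)) = √(-155057223/9238 + √6159/31290)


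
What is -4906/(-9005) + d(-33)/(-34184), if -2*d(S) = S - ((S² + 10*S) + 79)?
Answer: 327570053/615653840 ≈ 0.53207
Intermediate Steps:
d(S) = 79/2 + S²/2 + 9*S/2 (d(S) = -(S - ((S² + 10*S) + 79))/2 = -(S - (79 + S² + 10*S))/2 = -(S + (-79 - S² - 10*S))/2 = -(-79 - S² - 9*S)/2 = 79/2 + S²/2 + 9*S/2)
-4906/(-9005) + d(-33)/(-34184) = -4906/(-9005) + (79/2 + (½)*(-33)² + (9/2)*(-33))/(-34184) = -4906*(-1/9005) + (79/2 + (½)*1089 - 297/2)*(-1/34184) = 4906/9005 + (79/2 + 1089/2 - 297/2)*(-1/34184) = 4906/9005 + (871/2)*(-1/34184) = 4906/9005 - 871/68368 = 327570053/615653840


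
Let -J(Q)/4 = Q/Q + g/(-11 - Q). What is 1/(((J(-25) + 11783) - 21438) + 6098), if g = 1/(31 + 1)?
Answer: -112/398833 ≈ -0.00028082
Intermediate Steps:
g = 1/32 ≈ 0.031250
J(Q) = -4 - 1/(8*(-11 - Q)) (J(Q) = -4*(Q/Q + 1/(32*(-11 - Q))) = -4*(1 + 1/(32*(-11 - Q))) = -4 - 1/(8*(-11 - Q)))
1/(((J(-25) + 11783) - 21438) + 6098) = 1/((((-351 - 32*(-25))/(8*(11 - 25)) + 11783) - 21438) + 6098) = 1/((((⅛)*(-351 + 800)/(-14) + 11783) - 21438) + 6098) = 1/((((⅛)*(-1/14)*449 + 11783) - 21438) + 6098) = 1/(((-449/112 + 11783) - 21438) + 6098) = 1/((1319247/112 - 21438) + 6098) = 1/(-1081809/112 + 6098) = 1/(-398833/112) = -112/398833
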